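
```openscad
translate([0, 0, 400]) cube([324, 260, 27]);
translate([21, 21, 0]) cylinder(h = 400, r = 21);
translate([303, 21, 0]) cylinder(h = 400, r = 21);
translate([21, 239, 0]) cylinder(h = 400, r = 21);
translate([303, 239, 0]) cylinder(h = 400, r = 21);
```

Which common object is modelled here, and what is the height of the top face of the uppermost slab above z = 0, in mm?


A stool. The seat height is 427 mm.

A 324×260×27 slab at z = 400 on four corner cylinders — a stool. The seat top is 400 + 27 = 427 mm.


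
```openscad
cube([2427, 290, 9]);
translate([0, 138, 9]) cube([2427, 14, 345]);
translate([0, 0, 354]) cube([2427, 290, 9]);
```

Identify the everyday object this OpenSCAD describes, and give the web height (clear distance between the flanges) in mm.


An I-beam. The web height is 345 mm.

Two wide flanges with a thin centred web — an I-beam. Overall 363 mm minus two 9 mm flanges gives a web of 363 − 2·9 = 345 mm.


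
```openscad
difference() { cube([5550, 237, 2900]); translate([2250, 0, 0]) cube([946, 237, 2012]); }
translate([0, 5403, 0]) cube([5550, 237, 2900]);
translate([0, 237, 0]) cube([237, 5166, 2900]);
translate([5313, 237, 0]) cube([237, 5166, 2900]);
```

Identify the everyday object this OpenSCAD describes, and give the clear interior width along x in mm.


A single room. The interior width is 5076 mm.

Four walls enclosing a rectangle with a door in the front wall — a room. Outside width 5550 minus two 237 mm walls gives 5076 mm.


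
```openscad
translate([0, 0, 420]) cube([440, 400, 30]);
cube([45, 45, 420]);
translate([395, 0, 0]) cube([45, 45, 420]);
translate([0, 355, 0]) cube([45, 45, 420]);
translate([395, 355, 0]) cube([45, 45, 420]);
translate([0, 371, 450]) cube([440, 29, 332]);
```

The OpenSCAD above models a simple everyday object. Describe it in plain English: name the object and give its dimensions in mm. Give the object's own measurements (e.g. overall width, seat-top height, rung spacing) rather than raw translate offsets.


A chair. The seat is a 440×400×30 mm slab with its top at z = 450 mm, on four 45×45 mm corner legs (flush with the seat edges, standing on z = 0). A flat backrest 29 mm thick, 332 mm tall, spans the full seat width and rises from the seat top along its +y edge, rear face flush with the rear of the seat.


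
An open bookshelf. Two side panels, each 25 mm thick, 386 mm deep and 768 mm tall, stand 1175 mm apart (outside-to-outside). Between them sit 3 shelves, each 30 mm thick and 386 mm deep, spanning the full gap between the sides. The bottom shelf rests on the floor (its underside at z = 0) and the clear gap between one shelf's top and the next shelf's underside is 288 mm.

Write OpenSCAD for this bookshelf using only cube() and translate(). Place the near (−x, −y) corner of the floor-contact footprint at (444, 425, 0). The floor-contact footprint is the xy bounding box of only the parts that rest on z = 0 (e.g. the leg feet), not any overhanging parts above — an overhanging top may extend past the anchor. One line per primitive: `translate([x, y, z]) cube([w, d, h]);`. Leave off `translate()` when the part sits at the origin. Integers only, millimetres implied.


translate([444, 425, 0]) cube([25, 386, 768]);
translate([1594, 425, 0]) cube([25, 386, 768]);
translate([469, 425, 0]) cube([1125, 386, 30]);
translate([469, 425, 318]) cube([1125, 386, 30]);
translate([469, 425, 636]) cube([1125, 386, 30]);


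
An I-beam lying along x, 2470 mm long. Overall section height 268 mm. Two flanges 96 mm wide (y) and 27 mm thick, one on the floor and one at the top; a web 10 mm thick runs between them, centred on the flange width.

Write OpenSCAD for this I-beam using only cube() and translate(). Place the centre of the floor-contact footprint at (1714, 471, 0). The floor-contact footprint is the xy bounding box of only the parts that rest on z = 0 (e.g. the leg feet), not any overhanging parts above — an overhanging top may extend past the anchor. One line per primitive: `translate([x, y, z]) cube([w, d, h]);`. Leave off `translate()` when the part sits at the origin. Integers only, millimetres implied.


translate([479, 423, 0]) cube([2470, 96, 27]);
translate([479, 466, 27]) cube([2470, 10, 214]);
translate([479, 423, 241]) cube([2470, 96, 27]);


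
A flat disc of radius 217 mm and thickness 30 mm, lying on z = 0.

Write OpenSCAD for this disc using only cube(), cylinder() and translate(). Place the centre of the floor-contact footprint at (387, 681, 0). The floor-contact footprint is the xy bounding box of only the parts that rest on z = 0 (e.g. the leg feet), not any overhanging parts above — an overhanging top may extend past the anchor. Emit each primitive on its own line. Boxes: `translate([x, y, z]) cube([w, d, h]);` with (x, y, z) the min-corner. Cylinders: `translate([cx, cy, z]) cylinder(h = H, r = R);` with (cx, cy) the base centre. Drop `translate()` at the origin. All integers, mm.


translate([387, 681, 0]) cylinder(h = 30, r = 217);


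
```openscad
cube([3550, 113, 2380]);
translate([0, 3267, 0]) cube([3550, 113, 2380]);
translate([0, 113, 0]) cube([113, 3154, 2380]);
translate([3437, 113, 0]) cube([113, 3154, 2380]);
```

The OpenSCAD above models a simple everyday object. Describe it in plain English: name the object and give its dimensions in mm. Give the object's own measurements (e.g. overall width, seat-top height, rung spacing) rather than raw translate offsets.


The wall frame of a small rectangular building: four walls, each 2380 mm tall and 113 mm thick, enclosing a footprint 3550 mm (x) by 3380 mm (y) outside-to-outside, with no floor or roof. The front and back walls (the −y and +y sides) span the full width; the two side walls fit between them.


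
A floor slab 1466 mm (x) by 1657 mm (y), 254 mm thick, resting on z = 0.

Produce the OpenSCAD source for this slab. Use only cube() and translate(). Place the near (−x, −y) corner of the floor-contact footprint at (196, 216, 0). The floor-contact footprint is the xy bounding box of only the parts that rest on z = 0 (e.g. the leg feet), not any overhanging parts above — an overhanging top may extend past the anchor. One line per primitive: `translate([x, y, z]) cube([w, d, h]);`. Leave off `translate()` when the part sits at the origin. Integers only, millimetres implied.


translate([196, 216, 0]) cube([1466, 1657, 254]);


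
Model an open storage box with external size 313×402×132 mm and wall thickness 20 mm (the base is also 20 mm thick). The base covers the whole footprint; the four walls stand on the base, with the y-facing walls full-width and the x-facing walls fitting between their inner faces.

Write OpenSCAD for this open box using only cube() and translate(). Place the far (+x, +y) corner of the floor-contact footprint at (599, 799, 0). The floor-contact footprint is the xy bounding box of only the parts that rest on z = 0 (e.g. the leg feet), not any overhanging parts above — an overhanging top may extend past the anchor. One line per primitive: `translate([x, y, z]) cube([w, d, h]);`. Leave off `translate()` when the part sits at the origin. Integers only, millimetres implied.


translate([286, 397, 0]) cube([313, 402, 20]);
translate([286, 397, 20]) cube([313, 20, 112]);
translate([286, 779, 20]) cube([313, 20, 112]);
translate([286, 417, 20]) cube([20, 362, 112]);
translate([579, 417, 20]) cube([20, 362, 112]);


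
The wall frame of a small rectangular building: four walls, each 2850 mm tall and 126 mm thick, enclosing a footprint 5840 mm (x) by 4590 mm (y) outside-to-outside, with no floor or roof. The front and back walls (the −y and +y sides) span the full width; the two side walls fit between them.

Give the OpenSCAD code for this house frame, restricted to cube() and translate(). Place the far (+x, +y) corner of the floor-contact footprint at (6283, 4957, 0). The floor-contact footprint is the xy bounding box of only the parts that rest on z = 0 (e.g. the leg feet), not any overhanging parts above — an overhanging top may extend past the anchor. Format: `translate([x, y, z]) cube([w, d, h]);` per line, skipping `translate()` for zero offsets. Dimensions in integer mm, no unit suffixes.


translate([443, 367, 0]) cube([5840, 126, 2850]);
translate([443, 4831, 0]) cube([5840, 126, 2850]);
translate([443, 493, 0]) cube([126, 4338, 2850]);
translate([6157, 493, 0]) cube([126, 4338, 2850]);


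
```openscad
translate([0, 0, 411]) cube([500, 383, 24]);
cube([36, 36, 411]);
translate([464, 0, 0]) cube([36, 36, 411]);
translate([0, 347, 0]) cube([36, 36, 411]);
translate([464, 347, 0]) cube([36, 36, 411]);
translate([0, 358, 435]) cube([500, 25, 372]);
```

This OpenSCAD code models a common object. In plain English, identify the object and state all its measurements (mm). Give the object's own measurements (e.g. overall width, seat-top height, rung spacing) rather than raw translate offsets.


A chair. The seat is a 500×383×24 mm slab with its top at z = 435 mm, on four 36×36 mm corner legs (flush with the seat edges, standing on z = 0). A flat backrest 25 mm thick, 372 mm tall, spans the full seat width and rises from the seat top along its +y edge, rear face flush with the rear of the seat.


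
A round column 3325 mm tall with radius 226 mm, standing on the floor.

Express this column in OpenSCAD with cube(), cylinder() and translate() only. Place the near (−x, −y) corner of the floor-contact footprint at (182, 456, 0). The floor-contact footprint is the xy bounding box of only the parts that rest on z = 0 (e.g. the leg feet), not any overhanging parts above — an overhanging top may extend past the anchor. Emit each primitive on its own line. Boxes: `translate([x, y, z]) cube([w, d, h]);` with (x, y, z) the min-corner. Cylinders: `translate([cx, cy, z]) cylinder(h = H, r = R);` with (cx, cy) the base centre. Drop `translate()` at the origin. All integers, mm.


translate([408, 682, 0]) cylinder(h = 3325, r = 226);


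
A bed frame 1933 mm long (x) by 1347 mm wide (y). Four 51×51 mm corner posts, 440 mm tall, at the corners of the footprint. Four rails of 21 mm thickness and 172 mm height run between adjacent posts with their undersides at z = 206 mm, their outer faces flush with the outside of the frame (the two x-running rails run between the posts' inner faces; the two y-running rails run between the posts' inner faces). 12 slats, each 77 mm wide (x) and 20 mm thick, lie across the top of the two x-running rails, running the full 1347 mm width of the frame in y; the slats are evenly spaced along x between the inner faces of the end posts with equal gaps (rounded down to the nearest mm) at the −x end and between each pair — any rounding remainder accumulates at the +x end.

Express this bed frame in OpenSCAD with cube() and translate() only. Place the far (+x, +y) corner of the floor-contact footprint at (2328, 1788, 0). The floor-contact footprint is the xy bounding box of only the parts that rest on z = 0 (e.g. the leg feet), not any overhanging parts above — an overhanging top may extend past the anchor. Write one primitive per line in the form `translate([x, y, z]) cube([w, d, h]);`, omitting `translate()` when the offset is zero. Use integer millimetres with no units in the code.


translate([395, 441, 0]) cube([51, 51, 440]);
translate([395, 1737, 0]) cube([51, 51, 440]);
translate([2277, 441, 0]) cube([51, 51, 440]);
translate([2277, 1737, 0]) cube([51, 51, 440]);
translate([446, 441, 206]) cube([1831, 21, 172]);
translate([446, 1767, 206]) cube([1831, 21, 172]);
translate([395, 492, 206]) cube([21, 1245, 172]);
translate([2307, 492, 206]) cube([21, 1245, 172]);
translate([515, 441, 378]) cube([77, 1347, 20]);
translate([661, 441, 378]) cube([77, 1347, 20]);
translate([807, 441, 378]) cube([77, 1347, 20]);
translate([953, 441, 378]) cube([77, 1347, 20]);
translate([1099, 441, 378]) cube([77, 1347, 20]);
translate([1245, 441, 378]) cube([77, 1347, 20]);
translate([1391, 441, 378]) cube([77, 1347, 20]);
translate([1537, 441, 378]) cube([77, 1347, 20]);
translate([1683, 441, 378]) cube([77, 1347, 20]);
translate([1829, 441, 378]) cube([77, 1347, 20]);
translate([1975, 441, 378]) cube([77, 1347, 20]);
translate([2121, 441, 378]) cube([77, 1347, 20]);


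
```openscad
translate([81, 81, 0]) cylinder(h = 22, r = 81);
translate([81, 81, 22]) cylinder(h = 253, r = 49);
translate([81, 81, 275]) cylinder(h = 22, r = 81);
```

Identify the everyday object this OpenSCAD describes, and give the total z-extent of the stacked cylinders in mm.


A spool. The overall height is 297 mm.

Three coaxial cylinders, large–small–large — a spool. Two 22 mm flanges and a 253 mm core give 22 + 253 + 22 = 297 mm.


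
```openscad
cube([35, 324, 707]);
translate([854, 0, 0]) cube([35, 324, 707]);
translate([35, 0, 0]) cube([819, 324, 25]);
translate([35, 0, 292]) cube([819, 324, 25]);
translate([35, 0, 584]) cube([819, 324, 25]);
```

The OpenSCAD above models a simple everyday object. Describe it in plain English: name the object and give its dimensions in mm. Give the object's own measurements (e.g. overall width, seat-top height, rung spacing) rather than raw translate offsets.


An open bookshelf. Two side panels, each 35 mm thick, 324 mm deep and 707 mm tall, stand 889 mm apart (outside-to-outside). Between them sit 3 shelves, each 25 mm thick and 324 mm deep, spanning the full gap between the sides. The bottom shelf rests on the floor (its underside at z = 0) and the clear gap between one shelf's top and the next shelf's underside is 267 mm.


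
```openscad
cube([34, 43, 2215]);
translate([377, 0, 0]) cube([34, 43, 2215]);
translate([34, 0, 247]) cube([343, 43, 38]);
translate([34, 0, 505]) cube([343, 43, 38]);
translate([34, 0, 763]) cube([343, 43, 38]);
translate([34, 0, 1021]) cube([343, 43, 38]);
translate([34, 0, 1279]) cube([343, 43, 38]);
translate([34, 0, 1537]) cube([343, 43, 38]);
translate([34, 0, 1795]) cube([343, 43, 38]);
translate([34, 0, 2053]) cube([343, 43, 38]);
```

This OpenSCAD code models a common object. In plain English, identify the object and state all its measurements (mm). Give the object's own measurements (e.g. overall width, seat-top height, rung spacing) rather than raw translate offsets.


A straight ladder. Two 34×43 mm vertical rails, 2215 mm tall, stand 411 mm apart (outside-to-outside) with their front faces coplanar on the −y side. 8 rungs, each 43 mm deep and 38 mm tall, span between the inner faces of the rails, front faces flush with the rails. The lowest rung's underside is at z = 247 mm and rungs are spaced 258 mm apart (underside to underside).


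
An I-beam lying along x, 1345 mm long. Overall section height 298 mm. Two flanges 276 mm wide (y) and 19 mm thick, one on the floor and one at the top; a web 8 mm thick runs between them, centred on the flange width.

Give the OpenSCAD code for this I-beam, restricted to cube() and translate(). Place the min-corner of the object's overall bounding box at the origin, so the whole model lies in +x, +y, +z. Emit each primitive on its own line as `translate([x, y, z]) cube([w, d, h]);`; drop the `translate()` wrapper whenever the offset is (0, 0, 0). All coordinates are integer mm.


cube([1345, 276, 19]);
translate([0, 134, 19]) cube([1345, 8, 260]);
translate([0, 0, 279]) cube([1345, 276, 19]);


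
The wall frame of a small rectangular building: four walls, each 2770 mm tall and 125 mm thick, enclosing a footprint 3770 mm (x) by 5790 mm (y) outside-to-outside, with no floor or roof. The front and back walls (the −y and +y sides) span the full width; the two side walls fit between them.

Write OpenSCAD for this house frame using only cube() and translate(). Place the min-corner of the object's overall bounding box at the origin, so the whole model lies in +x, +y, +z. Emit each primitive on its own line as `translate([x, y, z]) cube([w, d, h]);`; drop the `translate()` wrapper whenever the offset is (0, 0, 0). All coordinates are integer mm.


cube([3770, 125, 2770]);
translate([0, 5665, 0]) cube([3770, 125, 2770]);
translate([0, 125, 0]) cube([125, 5540, 2770]);
translate([3645, 125, 0]) cube([125, 5540, 2770]);


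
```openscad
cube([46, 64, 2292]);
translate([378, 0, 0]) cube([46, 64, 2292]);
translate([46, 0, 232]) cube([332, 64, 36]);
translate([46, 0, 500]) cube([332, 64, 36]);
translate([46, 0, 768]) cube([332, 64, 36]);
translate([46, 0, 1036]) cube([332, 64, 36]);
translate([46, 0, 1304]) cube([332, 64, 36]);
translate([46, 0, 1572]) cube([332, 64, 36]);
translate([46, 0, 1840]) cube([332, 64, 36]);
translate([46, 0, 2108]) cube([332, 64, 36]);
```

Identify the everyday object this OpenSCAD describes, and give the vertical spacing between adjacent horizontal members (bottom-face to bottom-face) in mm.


A ladder. The rung spacing is 268 mm.

Two tall 46×64 posts with 8 short bars between them — a ladder. Adjacent rungs sit at z = 232 and z = 500, so the spacing is 500 − 232 = 268 mm.


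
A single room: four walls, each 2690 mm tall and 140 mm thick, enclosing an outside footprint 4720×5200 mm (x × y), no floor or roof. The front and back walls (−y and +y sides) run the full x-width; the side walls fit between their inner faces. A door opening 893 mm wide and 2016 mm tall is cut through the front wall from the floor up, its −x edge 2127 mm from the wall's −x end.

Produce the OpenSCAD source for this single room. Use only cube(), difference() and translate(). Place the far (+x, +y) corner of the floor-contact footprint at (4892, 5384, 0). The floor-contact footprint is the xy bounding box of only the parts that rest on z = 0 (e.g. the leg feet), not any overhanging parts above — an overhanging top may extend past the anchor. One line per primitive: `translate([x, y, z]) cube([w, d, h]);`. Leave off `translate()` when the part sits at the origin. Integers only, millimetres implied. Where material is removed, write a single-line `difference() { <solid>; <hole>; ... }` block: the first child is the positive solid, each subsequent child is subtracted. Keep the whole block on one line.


difference() { translate([172, 184, 0]) cube([4720, 140, 2690]); translate([2299, 184, 0]) cube([893, 140, 2016]); }
translate([172, 5244, 0]) cube([4720, 140, 2690]);
translate([172, 324, 0]) cube([140, 4920, 2690]);
translate([4752, 324, 0]) cube([140, 4920, 2690]);


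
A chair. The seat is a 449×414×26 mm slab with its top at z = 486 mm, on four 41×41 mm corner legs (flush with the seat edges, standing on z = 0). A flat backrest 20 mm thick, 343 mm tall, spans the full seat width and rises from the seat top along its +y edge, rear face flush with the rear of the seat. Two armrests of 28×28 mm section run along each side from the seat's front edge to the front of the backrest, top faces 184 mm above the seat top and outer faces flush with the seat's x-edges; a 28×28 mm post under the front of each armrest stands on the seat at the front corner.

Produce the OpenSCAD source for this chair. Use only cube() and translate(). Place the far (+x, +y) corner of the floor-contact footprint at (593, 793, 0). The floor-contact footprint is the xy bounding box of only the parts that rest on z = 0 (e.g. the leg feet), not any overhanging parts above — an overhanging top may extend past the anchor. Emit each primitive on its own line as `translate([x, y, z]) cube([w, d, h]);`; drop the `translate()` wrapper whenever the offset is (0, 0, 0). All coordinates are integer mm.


translate([144, 379, 460]) cube([449, 414, 26]);
translate([144, 379, 0]) cube([41, 41, 460]);
translate([552, 379, 0]) cube([41, 41, 460]);
translate([144, 752, 0]) cube([41, 41, 460]);
translate([552, 752, 0]) cube([41, 41, 460]);
translate([144, 773, 486]) cube([449, 20, 343]);
translate([144, 379, 642]) cube([28, 394, 28]);
translate([565, 379, 642]) cube([28, 394, 28]);
translate([144, 379, 486]) cube([28, 28, 156]);
translate([565, 379, 486]) cube([28, 28, 156]);


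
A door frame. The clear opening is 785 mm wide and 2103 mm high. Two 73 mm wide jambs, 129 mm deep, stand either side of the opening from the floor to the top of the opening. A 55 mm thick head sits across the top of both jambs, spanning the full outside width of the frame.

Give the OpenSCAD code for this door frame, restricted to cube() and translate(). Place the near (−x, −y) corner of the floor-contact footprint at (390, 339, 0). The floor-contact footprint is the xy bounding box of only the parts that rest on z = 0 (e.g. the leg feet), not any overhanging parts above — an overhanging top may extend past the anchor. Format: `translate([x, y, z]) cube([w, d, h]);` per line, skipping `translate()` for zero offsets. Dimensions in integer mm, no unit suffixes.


translate([390, 339, 0]) cube([73, 129, 2103]);
translate([1248, 339, 0]) cube([73, 129, 2103]);
translate([390, 339, 2103]) cube([931, 129, 55]);


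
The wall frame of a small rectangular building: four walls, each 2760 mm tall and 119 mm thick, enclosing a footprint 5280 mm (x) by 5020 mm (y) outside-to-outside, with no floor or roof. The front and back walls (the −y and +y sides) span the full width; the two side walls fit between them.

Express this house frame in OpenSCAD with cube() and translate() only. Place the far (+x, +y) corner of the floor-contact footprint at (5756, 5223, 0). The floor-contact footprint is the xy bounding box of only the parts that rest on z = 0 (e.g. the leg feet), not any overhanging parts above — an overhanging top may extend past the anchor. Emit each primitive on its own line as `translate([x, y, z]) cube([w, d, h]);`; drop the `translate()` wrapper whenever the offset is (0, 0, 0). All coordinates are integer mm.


translate([476, 203, 0]) cube([5280, 119, 2760]);
translate([476, 5104, 0]) cube([5280, 119, 2760]);
translate([476, 322, 0]) cube([119, 4782, 2760]);
translate([5637, 322, 0]) cube([119, 4782, 2760]);


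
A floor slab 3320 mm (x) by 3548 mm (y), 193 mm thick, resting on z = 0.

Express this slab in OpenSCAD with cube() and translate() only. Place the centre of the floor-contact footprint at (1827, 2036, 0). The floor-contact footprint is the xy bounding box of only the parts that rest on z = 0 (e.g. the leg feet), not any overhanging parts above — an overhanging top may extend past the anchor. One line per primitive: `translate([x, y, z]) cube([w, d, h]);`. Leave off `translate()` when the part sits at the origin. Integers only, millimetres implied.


translate([167, 262, 0]) cube([3320, 3548, 193]);


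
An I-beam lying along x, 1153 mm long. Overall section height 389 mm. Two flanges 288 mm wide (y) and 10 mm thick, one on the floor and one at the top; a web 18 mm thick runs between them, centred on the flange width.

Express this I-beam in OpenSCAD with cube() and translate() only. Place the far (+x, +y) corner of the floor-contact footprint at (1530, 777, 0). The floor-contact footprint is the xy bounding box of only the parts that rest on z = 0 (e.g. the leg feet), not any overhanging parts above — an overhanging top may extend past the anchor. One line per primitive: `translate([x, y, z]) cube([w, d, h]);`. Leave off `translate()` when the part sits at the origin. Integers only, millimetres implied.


translate([377, 489, 0]) cube([1153, 288, 10]);
translate([377, 624, 10]) cube([1153, 18, 369]);
translate([377, 489, 379]) cube([1153, 288, 10]);


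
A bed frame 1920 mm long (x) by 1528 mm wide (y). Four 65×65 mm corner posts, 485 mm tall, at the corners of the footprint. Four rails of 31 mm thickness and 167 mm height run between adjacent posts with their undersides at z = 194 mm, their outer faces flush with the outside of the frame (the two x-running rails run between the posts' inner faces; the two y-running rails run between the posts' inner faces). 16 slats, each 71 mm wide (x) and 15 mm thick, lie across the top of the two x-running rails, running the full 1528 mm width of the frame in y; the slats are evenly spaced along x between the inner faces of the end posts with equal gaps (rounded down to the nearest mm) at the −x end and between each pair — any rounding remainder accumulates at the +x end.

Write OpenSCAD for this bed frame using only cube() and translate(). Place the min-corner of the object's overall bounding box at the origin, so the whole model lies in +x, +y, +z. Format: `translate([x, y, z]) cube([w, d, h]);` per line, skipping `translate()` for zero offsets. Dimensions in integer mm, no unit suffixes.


// slat z = rail_z + rail_h = 194 + 167 = 361
// slat gap = ⌊(1790 − 16·71) / 17⌋ = 38
cube([65, 65, 485]);
translate([0, 1463, 0]) cube([65, 65, 485]);
translate([1855, 0, 0]) cube([65, 65, 485]);
translate([1855, 1463, 0]) cube([65, 65, 485]);
translate([65, 0, 194]) cube([1790, 31, 167]);
translate([65, 1497, 194]) cube([1790, 31, 167]);
translate([0, 65, 194]) cube([31, 1398, 167]);
translate([1889, 65, 194]) cube([31, 1398, 167]);
translate([103, 0, 361]) cube([71, 1528, 15]);
translate([212, 0, 361]) cube([71, 1528, 15]);
translate([321, 0, 361]) cube([71, 1528, 15]);
translate([430, 0, 361]) cube([71, 1528, 15]);
translate([539, 0, 361]) cube([71, 1528, 15]);
translate([648, 0, 361]) cube([71, 1528, 15]);
translate([757, 0, 361]) cube([71, 1528, 15]);
translate([866, 0, 361]) cube([71, 1528, 15]);
translate([975, 0, 361]) cube([71, 1528, 15]);
translate([1084, 0, 361]) cube([71, 1528, 15]);
translate([1193, 0, 361]) cube([71, 1528, 15]);
translate([1302, 0, 361]) cube([71, 1528, 15]);
translate([1411, 0, 361]) cube([71, 1528, 15]);
translate([1520, 0, 361]) cube([71, 1528, 15]);
translate([1629, 0, 361]) cube([71, 1528, 15]);
translate([1738, 0, 361]) cube([71, 1528, 15]);


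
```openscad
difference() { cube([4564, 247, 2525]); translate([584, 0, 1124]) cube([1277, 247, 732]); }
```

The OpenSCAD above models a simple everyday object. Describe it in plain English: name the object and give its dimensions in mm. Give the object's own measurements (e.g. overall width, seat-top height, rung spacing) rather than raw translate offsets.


A wall 4564 mm long (x), 247 mm thick (y), 2525 mm tall, with a rectangular window opening cut through it. The opening is 1277 mm wide and 732 mm tall; its sill is at z = 1124 mm and its near (−x) edge is 584 mm from the wall's −x end. The opening passes through the full wall thickness.


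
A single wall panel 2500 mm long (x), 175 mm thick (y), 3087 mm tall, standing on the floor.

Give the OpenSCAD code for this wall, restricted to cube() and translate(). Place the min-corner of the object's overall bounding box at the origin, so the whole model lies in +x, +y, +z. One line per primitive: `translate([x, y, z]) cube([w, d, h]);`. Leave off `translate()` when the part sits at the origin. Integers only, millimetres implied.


cube([2500, 175, 3087]);


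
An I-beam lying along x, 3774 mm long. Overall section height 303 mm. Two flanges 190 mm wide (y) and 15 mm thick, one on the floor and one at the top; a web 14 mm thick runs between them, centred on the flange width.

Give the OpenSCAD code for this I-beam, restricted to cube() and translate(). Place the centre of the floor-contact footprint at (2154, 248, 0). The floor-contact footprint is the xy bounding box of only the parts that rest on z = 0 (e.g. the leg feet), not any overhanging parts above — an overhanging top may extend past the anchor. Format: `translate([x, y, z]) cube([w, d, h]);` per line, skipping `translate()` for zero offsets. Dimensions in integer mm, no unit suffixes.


translate([267, 153, 0]) cube([3774, 190, 15]);
translate([267, 241, 15]) cube([3774, 14, 273]);
translate([267, 153, 288]) cube([3774, 190, 15]);


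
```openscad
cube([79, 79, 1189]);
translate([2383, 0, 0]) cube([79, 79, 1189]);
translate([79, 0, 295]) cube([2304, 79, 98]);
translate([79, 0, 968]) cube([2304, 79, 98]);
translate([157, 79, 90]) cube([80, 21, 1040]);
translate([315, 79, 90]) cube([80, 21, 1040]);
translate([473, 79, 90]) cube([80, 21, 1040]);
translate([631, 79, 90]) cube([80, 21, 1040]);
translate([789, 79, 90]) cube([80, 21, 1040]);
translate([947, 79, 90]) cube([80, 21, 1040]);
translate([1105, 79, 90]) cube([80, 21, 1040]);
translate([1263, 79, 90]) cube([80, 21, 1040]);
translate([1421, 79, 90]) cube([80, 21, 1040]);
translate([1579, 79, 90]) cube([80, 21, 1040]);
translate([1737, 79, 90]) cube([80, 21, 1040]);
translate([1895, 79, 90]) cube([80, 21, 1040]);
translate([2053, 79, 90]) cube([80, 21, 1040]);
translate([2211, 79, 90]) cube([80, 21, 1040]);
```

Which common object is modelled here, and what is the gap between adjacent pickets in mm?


A fence section. The picket gap is 78 mm.

Two posts, two rails, 14 pickets — a fence section. Span 2304 mm holds 14 pickets of 80 mm with 15 equal gaps: ⌊(2304 − 14·80) / 15⌋ = 78 mm.


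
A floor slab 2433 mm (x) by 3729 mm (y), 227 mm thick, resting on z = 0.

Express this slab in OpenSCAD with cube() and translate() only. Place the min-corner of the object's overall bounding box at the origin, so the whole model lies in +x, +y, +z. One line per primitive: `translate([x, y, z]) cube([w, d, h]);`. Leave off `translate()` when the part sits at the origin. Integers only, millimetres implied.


cube([2433, 3729, 227]);


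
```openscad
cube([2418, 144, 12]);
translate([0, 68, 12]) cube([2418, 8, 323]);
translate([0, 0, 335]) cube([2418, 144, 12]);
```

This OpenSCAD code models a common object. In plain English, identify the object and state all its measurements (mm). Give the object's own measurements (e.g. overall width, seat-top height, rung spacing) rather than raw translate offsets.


An I-beam lying along x, 2418 mm long. Overall section height 347 mm. Two flanges 144 mm wide (y) and 12 mm thick, one on the floor and one at the top; a web 8 mm thick runs between them, centred on the flange width.


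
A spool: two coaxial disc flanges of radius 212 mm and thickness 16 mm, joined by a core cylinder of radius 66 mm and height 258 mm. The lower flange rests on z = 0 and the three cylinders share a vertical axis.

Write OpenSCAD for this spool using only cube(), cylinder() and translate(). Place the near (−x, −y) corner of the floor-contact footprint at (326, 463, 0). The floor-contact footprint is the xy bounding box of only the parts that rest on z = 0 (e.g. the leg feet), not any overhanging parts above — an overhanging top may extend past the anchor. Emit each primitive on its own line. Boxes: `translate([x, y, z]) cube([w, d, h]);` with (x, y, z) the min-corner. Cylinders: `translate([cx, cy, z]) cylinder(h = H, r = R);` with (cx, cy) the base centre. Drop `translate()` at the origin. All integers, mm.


translate([538, 675, 0]) cylinder(h = 16, r = 212);
translate([538, 675, 16]) cylinder(h = 258, r = 66);
translate([538, 675, 274]) cylinder(h = 16, r = 212);


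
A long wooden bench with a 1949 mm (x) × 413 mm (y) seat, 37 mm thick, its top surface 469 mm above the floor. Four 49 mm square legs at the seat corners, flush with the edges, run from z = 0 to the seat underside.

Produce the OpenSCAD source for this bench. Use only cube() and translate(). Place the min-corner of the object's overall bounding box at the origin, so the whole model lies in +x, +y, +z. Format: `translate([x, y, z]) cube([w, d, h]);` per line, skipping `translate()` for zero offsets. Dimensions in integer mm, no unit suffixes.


translate([0, 0, 432]) cube([1949, 413, 37]);
cube([49, 49, 432]);
translate([0, 364, 0]) cube([49, 49, 432]);
translate([1900, 0, 0]) cube([49, 49, 432]);
translate([1900, 364, 0]) cube([49, 49, 432]);


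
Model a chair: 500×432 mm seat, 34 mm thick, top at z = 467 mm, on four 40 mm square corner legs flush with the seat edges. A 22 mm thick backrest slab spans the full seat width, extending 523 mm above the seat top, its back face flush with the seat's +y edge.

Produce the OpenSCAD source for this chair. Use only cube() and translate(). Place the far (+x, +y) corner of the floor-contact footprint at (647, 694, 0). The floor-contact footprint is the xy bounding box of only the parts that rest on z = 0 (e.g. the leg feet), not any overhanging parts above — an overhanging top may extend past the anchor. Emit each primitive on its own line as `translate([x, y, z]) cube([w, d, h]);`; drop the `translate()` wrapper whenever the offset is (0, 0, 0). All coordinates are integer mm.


translate([147, 262, 433]) cube([500, 432, 34]);
translate([147, 262, 0]) cube([40, 40, 433]);
translate([607, 262, 0]) cube([40, 40, 433]);
translate([147, 654, 0]) cube([40, 40, 433]);
translate([607, 654, 0]) cube([40, 40, 433]);
translate([147, 672, 467]) cube([500, 22, 523]);


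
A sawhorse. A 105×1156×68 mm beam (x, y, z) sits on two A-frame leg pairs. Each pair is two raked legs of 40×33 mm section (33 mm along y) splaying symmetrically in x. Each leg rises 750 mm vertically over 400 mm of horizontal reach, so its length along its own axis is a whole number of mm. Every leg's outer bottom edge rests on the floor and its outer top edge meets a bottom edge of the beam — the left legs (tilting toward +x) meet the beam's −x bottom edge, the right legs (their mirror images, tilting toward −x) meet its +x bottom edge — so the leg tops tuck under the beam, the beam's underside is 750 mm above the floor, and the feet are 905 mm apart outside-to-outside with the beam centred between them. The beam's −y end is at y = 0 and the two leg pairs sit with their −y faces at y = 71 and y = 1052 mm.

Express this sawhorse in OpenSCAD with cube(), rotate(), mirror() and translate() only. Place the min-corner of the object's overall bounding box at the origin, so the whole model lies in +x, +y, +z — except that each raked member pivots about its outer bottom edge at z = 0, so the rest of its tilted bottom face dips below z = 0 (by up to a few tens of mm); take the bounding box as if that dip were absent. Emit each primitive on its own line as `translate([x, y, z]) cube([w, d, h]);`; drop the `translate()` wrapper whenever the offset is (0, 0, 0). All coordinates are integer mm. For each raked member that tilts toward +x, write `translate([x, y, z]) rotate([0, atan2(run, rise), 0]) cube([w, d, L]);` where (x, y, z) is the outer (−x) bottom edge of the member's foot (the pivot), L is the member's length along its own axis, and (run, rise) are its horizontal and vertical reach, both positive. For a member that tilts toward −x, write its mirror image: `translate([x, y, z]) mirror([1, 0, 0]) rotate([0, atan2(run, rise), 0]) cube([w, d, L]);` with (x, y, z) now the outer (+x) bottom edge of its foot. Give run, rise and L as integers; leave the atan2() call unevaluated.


translate([400, 0, 750]) cube([105, 1156, 68]);
translate([0, 71, 0]) rotate([0, atan2(400, 750), 0]) cube([40, 33, 850]);
translate([905, 71, 0]) mirror([1, 0, 0]) rotate([0, atan2(400, 750), 0]) cube([40, 33, 850]);
translate([0, 1052, 0]) rotate([0, atan2(400, 750), 0]) cube([40, 33, 850]);
translate([905, 1052, 0]) mirror([1, 0, 0]) rotate([0, atan2(400, 750), 0]) cube([40, 33, 850]);


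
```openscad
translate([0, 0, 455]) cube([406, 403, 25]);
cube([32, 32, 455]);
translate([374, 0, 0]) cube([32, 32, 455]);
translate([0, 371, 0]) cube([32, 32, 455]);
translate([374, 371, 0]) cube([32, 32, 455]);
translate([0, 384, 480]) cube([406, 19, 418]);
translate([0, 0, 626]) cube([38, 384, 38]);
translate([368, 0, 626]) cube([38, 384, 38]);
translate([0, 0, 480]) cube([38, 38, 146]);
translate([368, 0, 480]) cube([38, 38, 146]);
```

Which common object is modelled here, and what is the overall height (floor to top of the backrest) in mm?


A chair. The overall height is 898 mm.

A slab on four corner posts with a tall panel at the back — a chair. The seat slab sits at z = 455 with thickness 25, and the 418 mm backrest starts at the seat top, so the overall height is 455 + 25 + 418 = 898 mm.


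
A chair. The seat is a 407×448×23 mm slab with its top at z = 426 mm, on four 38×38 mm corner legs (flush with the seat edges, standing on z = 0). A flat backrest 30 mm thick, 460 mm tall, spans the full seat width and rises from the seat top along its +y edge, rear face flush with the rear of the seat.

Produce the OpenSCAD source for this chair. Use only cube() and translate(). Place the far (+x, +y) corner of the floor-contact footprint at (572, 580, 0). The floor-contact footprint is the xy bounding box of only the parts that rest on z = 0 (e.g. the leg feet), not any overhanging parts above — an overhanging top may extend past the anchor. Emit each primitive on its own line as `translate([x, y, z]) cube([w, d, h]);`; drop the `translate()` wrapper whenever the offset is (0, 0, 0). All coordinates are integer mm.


translate([165, 132, 403]) cube([407, 448, 23]);
translate([165, 132, 0]) cube([38, 38, 403]);
translate([534, 132, 0]) cube([38, 38, 403]);
translate([165, 542, 0]) cube([38, 38, 403]);
translate([534, 542, 0]) cube([38, 38, 403]);
translate([165, 550, 426]) cube([407, 30, 460]);


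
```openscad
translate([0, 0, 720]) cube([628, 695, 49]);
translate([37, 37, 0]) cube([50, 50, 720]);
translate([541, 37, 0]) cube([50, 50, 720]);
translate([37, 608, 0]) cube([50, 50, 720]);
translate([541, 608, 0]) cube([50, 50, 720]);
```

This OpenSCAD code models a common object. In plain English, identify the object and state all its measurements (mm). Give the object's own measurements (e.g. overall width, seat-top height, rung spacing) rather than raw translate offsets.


A table: top 628 mm (x) × 695 mm (y), 49 mm thick, upper face at z = 769 mm, on four 50×50 mm square legs, each inset 37 mm from the nearest pair of top edges from z = 0 to the bottom of the top.


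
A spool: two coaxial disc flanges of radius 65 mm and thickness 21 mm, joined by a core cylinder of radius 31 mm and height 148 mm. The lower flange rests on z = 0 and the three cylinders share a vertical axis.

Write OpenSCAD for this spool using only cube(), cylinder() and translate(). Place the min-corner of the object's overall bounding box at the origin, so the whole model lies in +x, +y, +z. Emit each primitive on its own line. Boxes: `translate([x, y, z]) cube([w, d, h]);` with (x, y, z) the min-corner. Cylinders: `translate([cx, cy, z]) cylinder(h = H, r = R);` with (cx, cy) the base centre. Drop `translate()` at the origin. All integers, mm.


translate([65, 65, 0]) cylinder(h = 21, r = 65);
translate([65, 65, 21]) cylinder(h = 148, r = 31);
translate([65, 65, 169]) cylinder(h = 21, r = 65);


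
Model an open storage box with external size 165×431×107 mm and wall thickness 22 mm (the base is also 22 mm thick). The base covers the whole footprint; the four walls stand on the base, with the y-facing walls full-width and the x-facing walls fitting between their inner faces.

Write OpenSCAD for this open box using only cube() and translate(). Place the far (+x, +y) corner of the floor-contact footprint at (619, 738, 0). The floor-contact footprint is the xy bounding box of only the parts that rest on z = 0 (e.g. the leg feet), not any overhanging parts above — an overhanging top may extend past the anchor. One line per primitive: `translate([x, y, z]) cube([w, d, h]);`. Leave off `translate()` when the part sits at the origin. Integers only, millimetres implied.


translate([454, 307, 0]) cube([165, 431, 22]);
translate([454, 307, 22]) cube([165, 22, 85]);
translate([454, 716, 22]) cube([165, 22, 85]);
translate([454, 329, 22]) cube([22, 387, 85]);
translate([597, 329, 22]) cube([22, 387, 85]);


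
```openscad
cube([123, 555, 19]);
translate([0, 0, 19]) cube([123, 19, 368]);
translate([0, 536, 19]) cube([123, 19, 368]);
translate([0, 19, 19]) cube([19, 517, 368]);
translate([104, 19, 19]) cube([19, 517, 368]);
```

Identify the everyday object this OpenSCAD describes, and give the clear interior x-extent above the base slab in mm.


An open box. The internal width is 85 mm.

A 123×555 base slab with four walls standing on it — an open box. The base is 123 mm wide and the walls are 19 mm thick, so the internal width is 123 − 2 × 19 = 85 mm.


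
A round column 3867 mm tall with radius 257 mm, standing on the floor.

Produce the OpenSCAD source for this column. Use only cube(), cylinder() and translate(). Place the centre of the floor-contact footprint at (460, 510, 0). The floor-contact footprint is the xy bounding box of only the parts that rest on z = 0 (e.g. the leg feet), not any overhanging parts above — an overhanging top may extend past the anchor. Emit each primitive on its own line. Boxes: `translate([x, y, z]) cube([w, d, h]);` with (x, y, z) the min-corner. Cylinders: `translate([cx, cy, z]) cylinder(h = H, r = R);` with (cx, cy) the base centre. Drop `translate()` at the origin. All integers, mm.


translate([460, 510, 0]) cylinder(h = 3867, r = 257);
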